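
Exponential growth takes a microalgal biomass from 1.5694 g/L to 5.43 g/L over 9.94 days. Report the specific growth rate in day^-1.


mu = ln(X2/X1) / dt
= ln(5.43/1.5694) / 9.94
= 0.1249 per day

0.1249 per day


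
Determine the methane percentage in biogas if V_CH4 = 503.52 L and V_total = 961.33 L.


CH4% = V_CH4 / V_total * 100
= 503.52 / 961.33 * 100
= 52.3774%

52.3774%


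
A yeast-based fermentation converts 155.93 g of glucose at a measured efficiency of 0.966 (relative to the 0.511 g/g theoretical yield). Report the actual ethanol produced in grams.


Actual ethanol: m = 0.511 * 155.93 * 0.966
m = 76.9711 g

76.9711 g


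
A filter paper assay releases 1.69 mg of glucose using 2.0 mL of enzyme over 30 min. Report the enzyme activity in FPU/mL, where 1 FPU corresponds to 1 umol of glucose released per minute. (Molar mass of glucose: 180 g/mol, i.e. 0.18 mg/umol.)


Activity = glucose_mg / (0.18 mg/umol * V_mL * t_min)
= 1.69 / (0.18 * 2.0 * 30)
= 0.1565 FPU/mL

0.1565 FPU/mL


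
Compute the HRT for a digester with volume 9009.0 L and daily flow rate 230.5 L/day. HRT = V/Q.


HRT = V / Q
= 9009.0 / 230.5
= 39.0846 days

39.0846 days


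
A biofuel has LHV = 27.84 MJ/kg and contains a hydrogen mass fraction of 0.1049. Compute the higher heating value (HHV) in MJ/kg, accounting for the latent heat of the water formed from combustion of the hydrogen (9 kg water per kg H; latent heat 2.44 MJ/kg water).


HHV = LHV + H_frac * 9 * 2.44
= 27.84 + 0.1049 * 9 * 2.44
= 30.1436 MJ/kg

30.1436 MJ/kg


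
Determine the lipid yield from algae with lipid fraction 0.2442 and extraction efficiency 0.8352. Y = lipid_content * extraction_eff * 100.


Y = lipid_content * extraction_eff * 100
= 0.2442 * 0.8352 * 100
= 20.3956%

20.3956%


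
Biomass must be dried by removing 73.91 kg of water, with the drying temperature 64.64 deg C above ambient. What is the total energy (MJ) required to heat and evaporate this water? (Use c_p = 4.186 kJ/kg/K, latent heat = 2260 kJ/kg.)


E = m_water * (4.186 * dT + 2260) / 1000
= 73.91 * (4.186 * 64.64 + 2260) / 1000
= 187.0354 MJ

187.0354 MJ


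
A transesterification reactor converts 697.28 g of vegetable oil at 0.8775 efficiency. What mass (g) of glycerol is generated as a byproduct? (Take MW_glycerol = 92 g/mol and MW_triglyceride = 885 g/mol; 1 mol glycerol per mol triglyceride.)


glycerol = oil * conv * (92/885)
= 697.28 * 0.8775 * 92 / 885
= 63.6061 g

63.6061 g


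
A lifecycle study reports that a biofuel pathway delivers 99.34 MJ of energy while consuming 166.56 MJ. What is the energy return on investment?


EROI = E_out / E_in
= 99.34 / 166.56
= 0.5964

0.5964


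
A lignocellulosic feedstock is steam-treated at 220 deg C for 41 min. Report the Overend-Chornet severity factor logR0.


logR0 = log10(t * exp((T - 100) / 14.75))
= log10(41 * exp((220 - 100) / 14.75))
= 5.1460

5.1460


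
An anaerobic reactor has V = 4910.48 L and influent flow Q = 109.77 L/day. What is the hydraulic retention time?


HRT = V / Q
= 4910.48 / 109.77
= 44.7343 days

44.7343 days


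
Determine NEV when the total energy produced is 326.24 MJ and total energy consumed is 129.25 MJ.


NEV = E_out - E_in
= 326.24 - 129.25
= 196.9900 MJ

196.9900 MJ


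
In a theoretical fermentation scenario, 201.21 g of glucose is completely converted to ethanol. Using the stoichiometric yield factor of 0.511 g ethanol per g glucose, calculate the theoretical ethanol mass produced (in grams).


Theoretical ethanol yield: m_EtOH = 0.511 * m_glucose
m_EtOH = 0.511 * 201.21 = 102.8183 g

102.8183 g


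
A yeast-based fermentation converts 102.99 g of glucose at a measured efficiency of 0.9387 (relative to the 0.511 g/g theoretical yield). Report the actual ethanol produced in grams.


Actual ethanol: m = 0.511 * 102.99 * 0.9387
m = 49.4018 g

49.4018 g


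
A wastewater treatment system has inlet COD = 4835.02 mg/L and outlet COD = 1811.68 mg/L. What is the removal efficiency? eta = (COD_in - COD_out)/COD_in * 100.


eta = (COD_in - COD_out) / COD_in * 100
= (4835.02 - 1811.68) / 4835.02 * 100
= 62.5300%

62.5300%


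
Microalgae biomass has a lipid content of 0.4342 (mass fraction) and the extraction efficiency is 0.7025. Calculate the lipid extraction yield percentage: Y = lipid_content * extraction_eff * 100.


Y = lipid_content * extraction_eff * 100
= 0.4342 * 0.7025 * 100
= 30.5025%

30.5025%


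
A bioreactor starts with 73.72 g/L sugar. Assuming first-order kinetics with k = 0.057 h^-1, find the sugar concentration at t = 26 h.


S = S0 * exp(-k * t)
S = 73.72 * exp(-0.057 * 26)
S = 16.7479 g/L

16.7479 g/L


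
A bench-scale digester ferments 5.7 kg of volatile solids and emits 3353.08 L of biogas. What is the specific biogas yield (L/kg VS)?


Y = V / VS
= 3353.08 / 5.7
= 588.2596 L/kg VS

588.2596 L/kg VS


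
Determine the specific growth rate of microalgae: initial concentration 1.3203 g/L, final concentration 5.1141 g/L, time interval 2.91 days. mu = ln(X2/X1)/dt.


mu = ln(X2/X1) / dt
= ln(5.1141/1.3203) / 2.91
= 0.4653 per day

0.4653 per day


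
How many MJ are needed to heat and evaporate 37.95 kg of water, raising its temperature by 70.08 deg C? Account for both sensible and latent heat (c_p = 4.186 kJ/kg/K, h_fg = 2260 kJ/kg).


E = m_water * (4.186 * dT + 2260) / 1000
= 37.95 * (4.186 * 70.08 + 2260) / 1000
= 96.8998 MJ

96.8998 MJ


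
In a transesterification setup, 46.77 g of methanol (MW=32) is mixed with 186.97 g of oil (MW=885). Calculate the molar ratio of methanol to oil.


Molar ratio = n_MeOH / n_oil = (MeOH/32) / (oil/885) = (MeOH * 885) / (32 * oil)
= (46.77 * 885) / (32 * 186.97)
= 6.9181

6.9181


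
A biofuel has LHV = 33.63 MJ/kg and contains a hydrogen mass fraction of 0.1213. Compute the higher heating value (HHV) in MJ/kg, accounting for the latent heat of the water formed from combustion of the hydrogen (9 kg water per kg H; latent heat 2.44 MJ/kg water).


HHV = LHV + H_frac * 9 * 2.44
= 33.63 + 0.1213 * 9 * 2.44
= 36.2937 MJ/kg

36.2937 MJ/kg


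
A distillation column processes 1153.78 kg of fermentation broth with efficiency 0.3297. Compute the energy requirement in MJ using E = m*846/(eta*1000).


E = m * 846 / (eta * 1000)
= 1153.78 * 846 / (0.3297 * 1000)
= 2960.5638 MJ

2960.5638 MJ


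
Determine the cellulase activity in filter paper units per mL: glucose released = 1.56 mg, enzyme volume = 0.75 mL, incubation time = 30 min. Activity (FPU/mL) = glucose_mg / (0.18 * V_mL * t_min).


Activity = glucose_mg / (0.18 mg/umol * V_mL * t_min)
= 1.56 / (0.18 * 0.75 * 30)
= 0.3852 FPU/mL

0.3852 FPU/mL


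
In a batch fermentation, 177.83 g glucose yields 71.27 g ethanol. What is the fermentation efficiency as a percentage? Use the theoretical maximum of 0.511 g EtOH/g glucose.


Fermentation efficiency = (actual / (0.511 * glucose)) * 100
= (71.27 / (0.511 * 177.83)) * 100
= 78.4297%

78.4297%


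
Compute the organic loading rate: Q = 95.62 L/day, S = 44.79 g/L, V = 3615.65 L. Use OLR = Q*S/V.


OLR = Q * S / V
= 95.62 * 44.79 / 3615.65
= 1.1845 g/L/day

1.1845 g/L/day


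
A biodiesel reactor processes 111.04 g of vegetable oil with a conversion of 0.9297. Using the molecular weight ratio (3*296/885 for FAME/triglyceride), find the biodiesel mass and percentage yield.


m_FAME = oil * conv * (3 * 296 / 885) = oil * conv * (888/885)
= 111.04 * 0.9297 * 888 / 885
= 103.5838 g
Y = m_FAME / oil * 100 = conv * (888/885) * 100
= 0.9297 * 888 / 885 * 100
= 93.29%

103.5838 g FAME; Y = 93.29%


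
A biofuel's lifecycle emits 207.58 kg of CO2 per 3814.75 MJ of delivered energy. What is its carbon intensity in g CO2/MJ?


CI = CO2 * 1000 / E
= 207.58 * 1000 / 3814.75
= 54.4151 g CO2/MJ

54.4151 g CO2/MJ


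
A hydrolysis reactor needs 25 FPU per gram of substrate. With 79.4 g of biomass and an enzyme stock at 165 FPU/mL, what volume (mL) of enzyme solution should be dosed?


V = dosage * m_sub / activity
V = 25 * 79.4 / 165
V = 12.0303 mL

12.0303 mL


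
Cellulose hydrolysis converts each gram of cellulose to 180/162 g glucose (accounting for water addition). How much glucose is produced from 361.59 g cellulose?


glucose = cellulose * 180/162
= 361.59 * 180/162
= 401.7667 g

401.7667 g


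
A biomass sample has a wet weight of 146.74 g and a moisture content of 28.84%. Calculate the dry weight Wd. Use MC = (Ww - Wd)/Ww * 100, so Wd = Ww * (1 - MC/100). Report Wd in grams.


Wd = Ww * (1 - MC/100)
= 146.74 * (1 - 28.84/100)
= 104.4202 g

104.4202 g


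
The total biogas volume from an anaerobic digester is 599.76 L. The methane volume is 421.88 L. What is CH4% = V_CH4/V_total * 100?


CH4% = V_CH4 / V_total * 100
= 421.88 / 599.76 * 100
= 70.3415%

70.3415%


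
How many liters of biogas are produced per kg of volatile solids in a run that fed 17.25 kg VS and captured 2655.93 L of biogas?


Y = V / VS
= 2655.93 / 17.25
= 153.9670 L/kg VS

153.9670 L/kg VS


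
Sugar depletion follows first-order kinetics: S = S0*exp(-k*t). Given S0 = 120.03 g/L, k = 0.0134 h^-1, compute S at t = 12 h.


S = S0 * exp(-k * t)
S = 120.03 * exp(-0.0134 * 12)
S = 102.2010 g/L

102.2010 g/L


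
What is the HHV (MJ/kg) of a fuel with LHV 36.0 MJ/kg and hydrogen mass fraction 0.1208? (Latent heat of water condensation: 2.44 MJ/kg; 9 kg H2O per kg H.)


HHV = LHV + H_frac * 9 * 2.44
= 36.0 + 0.1208 * 9 * 2.44
= 38.6528 MJ/kg

38.6528 MJ/kg


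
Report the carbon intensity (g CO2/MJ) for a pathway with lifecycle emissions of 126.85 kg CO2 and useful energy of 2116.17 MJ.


CI = CO2 * 1000 / E
= 126.85 * 1000 / 2116.17
= 59.9432 g CO2/MJ

59.9432 g CO2/MJ


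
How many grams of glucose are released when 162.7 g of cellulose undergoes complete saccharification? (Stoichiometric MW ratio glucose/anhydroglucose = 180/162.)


glucose = cellulose * 180/162
= 162.7 * 180/162
= 180.7778 g

180.7778 g


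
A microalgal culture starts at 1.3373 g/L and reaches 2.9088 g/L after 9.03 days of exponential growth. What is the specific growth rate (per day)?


mu = ln(X2/X1) / dt
= ln(2.9088/1.3373) / 9.03
= 0.0861 per day

0.0861 per day


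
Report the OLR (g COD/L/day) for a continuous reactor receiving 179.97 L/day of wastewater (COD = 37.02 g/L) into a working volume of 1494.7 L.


OLR = Q * S / V
= 179.97 * 37.02 / 1494.7
= 4.4574 g/L/day

4.4574 g/L/day


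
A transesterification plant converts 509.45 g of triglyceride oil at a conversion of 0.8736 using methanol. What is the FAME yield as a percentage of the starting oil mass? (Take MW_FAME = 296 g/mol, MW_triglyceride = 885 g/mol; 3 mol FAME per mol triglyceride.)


m_FAME = oil * conv * (3 * 296 / 885) = oil * conv * (888/885)
= 509.45 * 0.8736 * 888 / 885
= 446.5642 g
Y = m_FAME / oil * 100 = conv * (888/885) * 100
= 0.8736 * 888 / 885 * 100
= 87.66%

87.66%


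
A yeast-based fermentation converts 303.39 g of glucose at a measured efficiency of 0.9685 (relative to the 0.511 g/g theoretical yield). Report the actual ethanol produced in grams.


Actual ethanol: m = 0.511 * 303.39 * 0.9685
m = 150.1488 g

150.1488 g


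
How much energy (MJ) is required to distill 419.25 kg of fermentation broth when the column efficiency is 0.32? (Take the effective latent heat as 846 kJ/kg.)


E = m * 846 / (eta * 1000)
= 419.25 * 846 / (0.32 * 1000)
= 1108.3922 MJ

1108.3922 MJ


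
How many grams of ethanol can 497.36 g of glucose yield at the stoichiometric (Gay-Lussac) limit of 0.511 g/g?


Theoretical ethanol yield: m_EtOH = 0.511 * m_glucose
m_EtOH = 0.511 * 497.36 = 254.1510 g

254.1510 g


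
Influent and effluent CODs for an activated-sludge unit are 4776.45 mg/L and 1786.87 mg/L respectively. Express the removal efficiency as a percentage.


eta = (COD_in - COD_out) / COD_in * 100
= (4776.45 - 1786.87) / 4776.45 * 100
= 62.5900%

62.5900%


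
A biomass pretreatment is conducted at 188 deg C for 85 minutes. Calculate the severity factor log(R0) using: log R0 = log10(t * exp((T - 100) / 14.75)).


logR0 = log10(t * exp((T - 100) / 14.75))
= log10(85 * exp((188 - 100) / 14.75))
= 4.5205

4.5205


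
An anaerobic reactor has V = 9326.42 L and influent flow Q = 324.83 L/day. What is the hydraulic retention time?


HRT = V / Q
= 9326.42 / 324.83
= 28.7117 days

28.7117 days


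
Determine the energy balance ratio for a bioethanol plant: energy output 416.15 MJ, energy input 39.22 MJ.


EROI = E_out / E_in
= 416.15 / 39.22
= 10.6107

10.6107


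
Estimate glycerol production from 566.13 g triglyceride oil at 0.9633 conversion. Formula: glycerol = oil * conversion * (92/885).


glycerol = oil * conv * (92/885)
= 566.13 * 0.9633 * 92 / 885
= 56.6921 g

56.6921 g


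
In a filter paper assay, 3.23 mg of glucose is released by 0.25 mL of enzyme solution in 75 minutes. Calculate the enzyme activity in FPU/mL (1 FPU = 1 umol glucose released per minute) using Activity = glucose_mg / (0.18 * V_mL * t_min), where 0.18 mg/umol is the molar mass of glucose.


Activity = glucose_mg / (0.18 mg/umol * V_mL * t_min)
= 3.23 / (0.18 * 0.25 * 75)
= 0.9570 FPU/mL

0.9570 FPU/mL


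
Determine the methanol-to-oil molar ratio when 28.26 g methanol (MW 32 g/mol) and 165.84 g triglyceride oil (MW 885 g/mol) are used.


Molar ratio = n_MeOH / n_oil = (MeOH/32) / (oil/885) = (MeOH * 885) / (32 * oil)
= (28.26 * 885) / (32 * 165.84)
= 4.7128

4.7128


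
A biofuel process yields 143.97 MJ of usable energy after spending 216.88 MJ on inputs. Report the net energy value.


NEV = E_out - E_in
= 143.97 - 216.88
= -72.9100 MJ

-72.9100 MJ


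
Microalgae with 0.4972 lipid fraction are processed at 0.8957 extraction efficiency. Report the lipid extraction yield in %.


Y = lipid_content * extraction_eff * 100
= 0.4972 * 0.8957 * 100
= 44.5342%

44.5342%


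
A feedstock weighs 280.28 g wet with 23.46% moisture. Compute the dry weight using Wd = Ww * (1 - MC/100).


Wd = Ww * (1 - MC/100)
= 280.28 * (1 - 23.46/100)
= 214.5263 g

214.5263 g


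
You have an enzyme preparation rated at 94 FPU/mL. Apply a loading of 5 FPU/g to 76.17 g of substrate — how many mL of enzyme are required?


V = dosage * m_sub / activity
V = 5 * 76.17 / 94
V = 4.0516 mL

4.0516 mL


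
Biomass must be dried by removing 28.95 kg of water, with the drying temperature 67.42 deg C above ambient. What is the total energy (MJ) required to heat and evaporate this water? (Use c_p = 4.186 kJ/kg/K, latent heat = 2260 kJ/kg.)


E = m_water * (4.186 * dT + 2260) / 1000
= 28.95 * (4.186 * 67.42 + 2260) / 1000
= 73.5973 MJ

73.5973 MJ


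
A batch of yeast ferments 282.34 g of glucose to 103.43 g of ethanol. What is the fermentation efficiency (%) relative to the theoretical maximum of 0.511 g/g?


Fermentation efficiency = (actual / (0.511 * glucose)) * 100
= (103.43 / (0.511 * 282.34)) * 100
= 71.6891%

71.6891%


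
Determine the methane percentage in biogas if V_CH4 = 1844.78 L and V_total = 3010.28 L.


CH4% = V_CH4 / V_total * 100
= 1844.78 / 3010.28 * 100
= 61.2827%

61.2827%


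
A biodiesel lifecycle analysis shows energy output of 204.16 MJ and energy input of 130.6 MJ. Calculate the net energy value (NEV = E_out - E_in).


NEV = E_out - E_in
= 204.16 - 130.6
= 73.5600 MJ

73.5600 MJ


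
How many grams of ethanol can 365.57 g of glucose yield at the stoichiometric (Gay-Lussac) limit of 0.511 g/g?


Theoretical ethanol yield: m_EtOH = 0.511 * m_glucose
m_EtOH = 0.511 * 365.57 = 186.8063 g

186.8063 g


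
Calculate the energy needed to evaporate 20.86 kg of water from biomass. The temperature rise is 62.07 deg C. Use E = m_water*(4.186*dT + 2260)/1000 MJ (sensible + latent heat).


E = m_water * (4.186 * dT + 2260) / 1000
= 20.86 * (4.186 * 62.07 + 2260) / 1000
= 52.5635 MJ

52.5635 MJ


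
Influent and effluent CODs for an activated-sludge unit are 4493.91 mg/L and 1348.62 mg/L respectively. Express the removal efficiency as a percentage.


eta = (COD_in - COD_out) / COD_in * 100
= (4493.91 - 1348.62) / 4493.91 * 100
= 69.9901%

69.9901%


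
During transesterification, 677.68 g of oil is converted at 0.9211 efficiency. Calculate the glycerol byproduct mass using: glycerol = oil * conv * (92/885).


glycerol = oil * conv * (92/885)
= 677.68 * 0.9211 * 92 / 885
= 64.8897 g

64.8897 g


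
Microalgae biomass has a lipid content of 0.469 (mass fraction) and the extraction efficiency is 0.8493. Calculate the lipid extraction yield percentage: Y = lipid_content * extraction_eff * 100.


Y = lipid_content * extraction_eff * 100
= 0.469 * 0.8493 * 100
= 39.8322%

39.8322%


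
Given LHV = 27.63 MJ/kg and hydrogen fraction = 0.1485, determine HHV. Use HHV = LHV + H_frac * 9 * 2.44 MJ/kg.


HHV = LHV + H_frac * 9 * 2.44
= 27.63 + 0.1485 * 9 * 2.44
= 30.8911 MJ/kg

30.8911 MJ/kg


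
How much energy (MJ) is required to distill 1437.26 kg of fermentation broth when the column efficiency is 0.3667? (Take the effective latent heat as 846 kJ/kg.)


E = m * 846 / (eta * 1000)
= 1437.26 * 846 / (0.3667 * 1000)
= 3315.8494 MJ

3315.8494 MJ


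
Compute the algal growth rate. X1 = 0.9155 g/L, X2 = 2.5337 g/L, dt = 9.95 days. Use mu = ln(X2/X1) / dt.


mu = ln(X2/X1) / dt
= ln(2.5337/0.9155) / 9.95
= 0.1023 per day

0.1023 per day


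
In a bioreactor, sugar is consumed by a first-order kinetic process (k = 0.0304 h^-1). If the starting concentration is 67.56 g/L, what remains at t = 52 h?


S = S0 * exp(-k * t)
S = 67.56 * exp(-0.0304 * 52)
S = 13.9045 g/L

13.9045 g/L


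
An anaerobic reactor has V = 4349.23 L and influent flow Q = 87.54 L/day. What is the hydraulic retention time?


HRT = V / Q
= 4349.23 / 87.54
= 49.6828 days

49.6828 days


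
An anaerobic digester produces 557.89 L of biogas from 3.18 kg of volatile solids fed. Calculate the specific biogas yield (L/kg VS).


Y = V / VS
= 557.89 / 3.18
= 175.4371 L/kg VS

175.4371 L/kg VS


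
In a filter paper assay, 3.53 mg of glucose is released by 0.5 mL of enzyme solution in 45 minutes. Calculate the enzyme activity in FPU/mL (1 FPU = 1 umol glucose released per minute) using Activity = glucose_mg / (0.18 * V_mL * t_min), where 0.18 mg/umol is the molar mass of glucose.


Activity = glucose_mg / (0.18 mg/umol * V_mL * t_min)
= 3.53 / (0.18 * 0.5 * 45)
= 0.8716 FPU/mL

0.8716 FPU/mL


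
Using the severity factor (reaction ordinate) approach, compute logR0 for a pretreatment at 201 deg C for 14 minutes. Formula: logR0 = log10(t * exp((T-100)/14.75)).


logR0 = log10(t * exp((T - 100) / 14.75))
= log10(14 * exp((201 - 100) / 14.75))
= 4.1199

4.1199


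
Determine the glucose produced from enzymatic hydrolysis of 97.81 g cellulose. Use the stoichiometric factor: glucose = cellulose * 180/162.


glucose = cellulose * 180/162
= 97.81 * 180/162
= 108.6778 g

108.6778 g


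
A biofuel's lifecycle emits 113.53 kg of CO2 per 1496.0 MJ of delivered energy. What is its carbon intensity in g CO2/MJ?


CI = CO2 * 1000 / E
= 113.53 * 1000 / 1496.0
= 75.8890 g CO2/MJ

75.8890 g CO2/MJ


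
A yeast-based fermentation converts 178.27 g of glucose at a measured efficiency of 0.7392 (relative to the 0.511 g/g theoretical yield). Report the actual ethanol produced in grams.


Actual ethanol: m = 0.511 * 178.27 * 0.7392
m = 67.3381 g

67.3381 g


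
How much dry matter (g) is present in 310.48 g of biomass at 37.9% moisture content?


Wd = Ww * (1 - MC/100)
= 310.48 * (1 - 37.9/100)
= 192.8081 g

192.8081 g


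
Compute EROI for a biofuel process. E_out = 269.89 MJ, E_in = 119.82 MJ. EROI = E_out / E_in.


EROI = E_out / E_in
= 269.89 / 119.82
= 2.2525

2.2525


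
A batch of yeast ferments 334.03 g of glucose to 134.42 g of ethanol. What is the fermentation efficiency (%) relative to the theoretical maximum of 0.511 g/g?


Fermentation efficiency = (actual / (0.511 * glucose)) * 100
= (134.42 / (0.511 * 334.03)) * 100
= 78.7513%

78.7513%


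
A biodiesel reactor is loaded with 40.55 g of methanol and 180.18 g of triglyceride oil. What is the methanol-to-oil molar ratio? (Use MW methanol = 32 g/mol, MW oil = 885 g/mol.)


Molar ratio = n_MeOH / n_oil = (MeOH/32) / (oil/885) = (MeOH * 885) / (32 * oil)
= (40.55 * 885) / (32 * 180.18)
= 6.2241

6.2241


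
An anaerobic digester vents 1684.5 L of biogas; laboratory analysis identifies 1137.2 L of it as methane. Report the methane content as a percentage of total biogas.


CH4% = V_CH4 / V_total * 100
= 1137.2 / 1684.5 * 100
= 67.5096%

67.5096%


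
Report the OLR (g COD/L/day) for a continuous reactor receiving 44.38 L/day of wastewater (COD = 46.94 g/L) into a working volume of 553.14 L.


OLR = Q * S / V
= 44.38 * 46.94 / 553.14
= 3.7661 g/L/day

3.7661 g/L/day


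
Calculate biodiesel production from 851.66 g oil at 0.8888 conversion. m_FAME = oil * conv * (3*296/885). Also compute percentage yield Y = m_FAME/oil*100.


m_FAME = oil * conv * (3 * 296 / 885) = oil * conv * (888/885)
= 851.66 * 0.8888 * 888 / 885
= 759.5214 g
Y = m_FAME / oil * 100 = conv * (888/885) * 100
= 0.8888 * 888 / 885 * 100
= 89.18%

759.5214 g FAME; Y = 89.18%


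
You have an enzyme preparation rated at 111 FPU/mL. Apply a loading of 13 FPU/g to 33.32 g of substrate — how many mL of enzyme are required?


V = dosage * m_sub / activity
V = 13 * 33.32 / 111
V = 3.9023 mL

3.9023 mL


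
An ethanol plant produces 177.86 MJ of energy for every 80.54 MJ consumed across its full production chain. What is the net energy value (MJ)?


NEV = E_out - E_in
= 177.86 - 80.54
= 97.3200 MJ

97.3200 MJ


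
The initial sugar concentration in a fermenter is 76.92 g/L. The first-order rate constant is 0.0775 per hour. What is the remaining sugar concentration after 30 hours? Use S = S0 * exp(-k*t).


S = S0 * exp(-k * t)
S = 76.92 * exp(-0.0775 * 30)
S = 7.5215 g/L

7.5215 g/L


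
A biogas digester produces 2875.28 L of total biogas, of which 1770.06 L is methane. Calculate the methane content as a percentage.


CH4% = V_CH4 / V_total * 100
= 1770.06 / 2875.28 * 100
= 61.5613%

61.5613%


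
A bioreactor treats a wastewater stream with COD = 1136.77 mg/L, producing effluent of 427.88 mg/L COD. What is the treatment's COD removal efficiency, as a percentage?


eta = (COD_in - COD_out) / COD_in * 100
= (1136.77 - 427.88) / 1136.77 * 100
= 62.3600%

62.3600%


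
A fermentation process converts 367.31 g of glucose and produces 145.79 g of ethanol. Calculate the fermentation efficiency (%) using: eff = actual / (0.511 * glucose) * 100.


Fermentation efficiency = (actual / (0.511 * glucose)) * 100
= (145.79 / (0.511 * 367.31)) * 100
= 77.6737%

77.6737%


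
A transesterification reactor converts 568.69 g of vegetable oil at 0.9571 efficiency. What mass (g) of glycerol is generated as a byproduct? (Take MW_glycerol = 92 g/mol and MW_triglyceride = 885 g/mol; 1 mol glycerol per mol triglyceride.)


glycerol = oil * conv * (92/885)
= 568.69 * 0.9571 * 92 / 885
= 56.5819 g

56.5819 g


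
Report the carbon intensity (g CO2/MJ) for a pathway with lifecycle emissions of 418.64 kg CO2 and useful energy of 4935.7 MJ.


CI = CO2 * 1000 / E
= 418.64 * 1000 / 4935.7
= 84.8188 g CO2/MJ

84.8188 g CO2/MJ


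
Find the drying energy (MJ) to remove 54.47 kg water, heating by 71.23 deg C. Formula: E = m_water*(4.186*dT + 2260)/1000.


E = m_water * (4.186 * dT + 2260) / 1000
= 54.47 * (4.186 * 71.23 + 2260) / 1000
= 139.3435 MJ

139.3435 MJ


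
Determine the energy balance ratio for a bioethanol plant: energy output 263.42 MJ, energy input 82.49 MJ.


EROI = E_out / E_in
= 263.42 / 82.49
= 3.1934

3.1934


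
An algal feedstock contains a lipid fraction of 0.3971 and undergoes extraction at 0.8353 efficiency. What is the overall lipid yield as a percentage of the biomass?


Y = lipid_content * extraction_eff * 100
= 0.3971 * 0.8353 * 100
= 33.1698%

33.1698%


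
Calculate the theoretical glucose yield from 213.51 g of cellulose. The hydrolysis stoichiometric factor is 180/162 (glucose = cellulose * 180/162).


glucose = cellulose * 180/162
= 213.51 * 180/162
= 237.2333 g

237.2333 g


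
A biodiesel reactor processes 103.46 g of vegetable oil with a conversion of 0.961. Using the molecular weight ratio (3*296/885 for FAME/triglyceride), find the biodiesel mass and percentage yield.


m_FAME = oil * conv * (3 * 296 / 885) = oil * conv * (888/885)
= 103.46 * 0.961 * 888 / 885
= 99.7621 g
Y = m_FAME / oil * 100 = conv * (888/885) * 100
= 0.961 * 888 / 885 * 100
= 96.43%

99.7621 g FAME; Y = 96.43%


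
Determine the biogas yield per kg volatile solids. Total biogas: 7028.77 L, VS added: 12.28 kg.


Y = V / VS
= 7028.77 / 12.28
= 572.3754 L/kg VS

572.3754 L/kg VS


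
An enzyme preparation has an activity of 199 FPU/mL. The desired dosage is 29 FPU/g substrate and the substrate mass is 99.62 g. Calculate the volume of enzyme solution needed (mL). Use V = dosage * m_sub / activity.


V = dosage * m_sub / activity
V = 29 * 99.62 / 199
V = 14.5175 mL

14.5175 mL


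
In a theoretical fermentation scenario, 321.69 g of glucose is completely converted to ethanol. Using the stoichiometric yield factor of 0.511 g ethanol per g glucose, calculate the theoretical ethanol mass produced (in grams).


Theoretical ethanol yield: m_EtOH = 0.511 * m_glucose
m_EtOH = 0.511 * 321.69 = 164.3836 g

164.3836 g


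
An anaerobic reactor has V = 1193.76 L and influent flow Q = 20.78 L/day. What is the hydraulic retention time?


HRT = V / Q
= 1193.76 / 20.78
= 57.4475 days

57.4475 days


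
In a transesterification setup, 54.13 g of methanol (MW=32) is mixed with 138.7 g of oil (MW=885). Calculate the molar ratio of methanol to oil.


Molar ratio = n_MeOH / n_oil = (MeOH/32) / (oil/885) = (MeOH * 885) / (32 * oil)
= (54.13 * 885) / (32 * 138.7)
= 10.7933

10.7933


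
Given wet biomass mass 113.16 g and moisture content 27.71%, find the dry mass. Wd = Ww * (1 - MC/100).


Wd = Ww * (1 - MC/100)
= 113.16 * (1 - 27.71/100)
= 81.8034 g

81.8034 g


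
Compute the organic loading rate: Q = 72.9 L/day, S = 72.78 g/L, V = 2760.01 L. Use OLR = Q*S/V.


OLR = Q * S / V
= 72.9 * 72.78 / 2760.01
= 1.9223 g/L/day

1.9223 g/L/day


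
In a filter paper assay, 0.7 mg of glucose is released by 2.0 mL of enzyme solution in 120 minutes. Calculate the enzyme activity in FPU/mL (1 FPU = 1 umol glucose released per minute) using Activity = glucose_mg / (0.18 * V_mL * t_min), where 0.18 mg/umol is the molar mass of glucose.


Activity = glucose_mg / (0.18 mg/umol * V_mL * t_min)
= 0.7 / (0.18 * 2.0 * 120)
= 0.0162 FPU/mL

0.0162 FPU/mL


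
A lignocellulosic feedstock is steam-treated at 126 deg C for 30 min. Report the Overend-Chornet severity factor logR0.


logR0 = log10(t * exp((T - 100) / 14.75))
= log10(30 * exp((126 - 100) / 14.75))
= 2.2427

2.2427


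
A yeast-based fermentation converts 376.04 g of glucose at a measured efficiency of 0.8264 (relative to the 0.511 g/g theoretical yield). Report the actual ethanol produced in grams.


Actual ethanol: m = 0.511 * 376.04 * 0.8264
m = 158.7981 g

158.7981 g


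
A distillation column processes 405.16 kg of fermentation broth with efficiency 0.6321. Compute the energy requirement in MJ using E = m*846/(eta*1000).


E = m * 846 / (eta * 1000)
= 405.16 * 846 / (0.6321 * 1000)
= 542.2645 MJ

542.2645 MJ


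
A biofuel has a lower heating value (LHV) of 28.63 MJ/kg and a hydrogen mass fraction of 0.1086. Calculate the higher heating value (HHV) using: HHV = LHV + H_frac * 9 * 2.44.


HHV = LHV + H_frac * 9 * 2.44
= 28.63 + 0.1086 * 9 * 2.44
= 31.0149 MJ/kg

31.0149 MJ/kg


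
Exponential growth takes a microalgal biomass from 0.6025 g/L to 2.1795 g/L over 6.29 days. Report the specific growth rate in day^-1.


mu = ln(X2/X1) / dt
= ln(2.1795/0.6025) / 6.29
= 0.2044 per day

0.2044 per day


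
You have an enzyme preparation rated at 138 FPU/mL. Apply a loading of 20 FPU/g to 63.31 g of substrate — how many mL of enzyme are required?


V = dosage * m_sub / activity
V = 20 * 63.31 / 138
V = 9.1754 mL

9.1754 mL


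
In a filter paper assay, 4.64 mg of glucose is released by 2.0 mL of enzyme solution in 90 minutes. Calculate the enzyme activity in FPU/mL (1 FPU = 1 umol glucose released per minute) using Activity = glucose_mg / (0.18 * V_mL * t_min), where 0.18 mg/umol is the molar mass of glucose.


Activity = glucose_mg / (0.18 mg/umol * V_mL * t_min)
= 4.64 / (0.18 * 2.0 * 90)
= 0.1432 FPU/mL

0.1432 FPU/mL


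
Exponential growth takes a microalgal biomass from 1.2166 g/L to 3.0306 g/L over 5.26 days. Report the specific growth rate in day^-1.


mu = ln(X2/X1) / dt
= ln(3.0306/1.2166) / 5.26
= 0.1735 per day

0.1735 per day


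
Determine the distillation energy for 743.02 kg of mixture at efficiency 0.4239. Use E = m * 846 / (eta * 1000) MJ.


E = m * 846 / (eta * 1000)
= 743.02 * 846 / (0.4239 * 1000)
= 1482.8849 MJ

1482.8849 MJ


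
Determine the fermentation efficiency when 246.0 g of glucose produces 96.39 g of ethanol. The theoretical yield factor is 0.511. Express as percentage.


Fermentation efficiency = (actual / (0.511 * glucose)) * 100
= (96.39 / (0.511 * 246.0)) * 100
= 76.6789%

76.6789%


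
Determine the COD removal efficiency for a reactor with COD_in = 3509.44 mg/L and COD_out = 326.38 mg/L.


eta = (COD_in - COD_out) / COD_in * 100
= (3509.44 - 326.38) / 3509.44 * 100
= 90.6999%

90.6999%


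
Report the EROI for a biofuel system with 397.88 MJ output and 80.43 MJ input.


EROI = E_out / E_in
= 397.88 / 80.43
= 4.9469

4.9469


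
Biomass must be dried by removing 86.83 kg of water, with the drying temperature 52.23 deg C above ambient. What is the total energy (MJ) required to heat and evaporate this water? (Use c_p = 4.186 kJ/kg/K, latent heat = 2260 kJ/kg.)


E = m_water * (4.186 * dT + 2260) / 1000
= 86.83 * (4.186 * 52.23 + 2260) / 1000
= 215.2199 MJ

215.2199 MJ


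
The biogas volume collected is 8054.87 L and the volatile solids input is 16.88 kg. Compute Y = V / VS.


Y = V / VS
= 8054.87 / 16.88
= 477.1842 L/kg VS

477.1842 L/kg VS


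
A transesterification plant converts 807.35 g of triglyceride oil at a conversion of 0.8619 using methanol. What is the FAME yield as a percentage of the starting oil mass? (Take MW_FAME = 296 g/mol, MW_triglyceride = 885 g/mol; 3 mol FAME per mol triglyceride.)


m_FAME = oil * conv * (3 * 296 / 885) = oil * conv * (888/885)
= 807.35 * 0.8619 * 888 / 885
= 698.2138 g
Y = m_FAME / oil * 100 = conv * (888/885) * 100
= 0.8619 * 888 / 885 * 100
= 86.48%

86.48%


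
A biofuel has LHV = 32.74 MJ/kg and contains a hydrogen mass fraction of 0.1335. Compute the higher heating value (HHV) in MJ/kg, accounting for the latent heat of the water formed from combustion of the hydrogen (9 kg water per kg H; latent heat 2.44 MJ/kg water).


HHV = LHV + H_frac * 9 * 2.44
= 32.74 + 0.1335 * 9 * 2.44
= 35.6717 MJ/kg

35.6717 MJ/kg


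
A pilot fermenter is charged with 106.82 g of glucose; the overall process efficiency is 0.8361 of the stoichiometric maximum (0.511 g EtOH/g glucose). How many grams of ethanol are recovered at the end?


Actual ethanol: m = 0.511 * 106.82 * 0.8361
m = 45.6385 g

45.6385 g


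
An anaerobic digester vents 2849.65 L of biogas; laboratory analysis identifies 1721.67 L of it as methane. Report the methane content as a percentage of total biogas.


CH4% = V_CH4 / V_total * 100
= 1721.67 / 2849.65 * 100
= 60.4169%

60.4169%


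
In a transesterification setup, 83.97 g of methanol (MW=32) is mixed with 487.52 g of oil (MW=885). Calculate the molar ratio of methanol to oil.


Molar ratio = n_MeOH / n_oil = (MeOH/32) / (oil/885) = (MeOH * 885) / (32 * oil)
= (83.97 * 885) / (32 * 487.52)
= 4.7635

4.7635


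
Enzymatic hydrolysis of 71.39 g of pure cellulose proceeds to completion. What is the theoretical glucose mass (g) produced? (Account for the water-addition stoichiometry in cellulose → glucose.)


glucose = cellulose * 180/162
= 71.39 * 180/162
= 79.3222 g

79.3222 g


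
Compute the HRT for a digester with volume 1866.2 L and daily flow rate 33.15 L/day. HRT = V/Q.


HRT = V / Q
= 1866.2 / 33.15
= 56.2956 days

56.2956 days


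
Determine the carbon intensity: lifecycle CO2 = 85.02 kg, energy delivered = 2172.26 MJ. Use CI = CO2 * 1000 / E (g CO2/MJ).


CI = CO2 * 1000 / E
= 85.02 * 1000 / 2172.26
= 39.1390 g CO2/MJ

39.1390 g CO2/MJ


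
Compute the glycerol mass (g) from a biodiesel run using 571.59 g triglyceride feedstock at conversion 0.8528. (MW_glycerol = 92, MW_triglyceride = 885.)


glycerol = oil * conv * (92/885)
= 571.59 * 0.8528 * 92 / 885
= 50.6730 g

50.6730 g


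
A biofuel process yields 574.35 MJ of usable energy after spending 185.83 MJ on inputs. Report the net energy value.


NEV = E_out - E_in
= 574.35 - 185.83
= 388.5200 MJ

388.5200 MJ


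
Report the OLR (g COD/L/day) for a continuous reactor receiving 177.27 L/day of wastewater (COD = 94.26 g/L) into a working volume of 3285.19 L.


OLR = Q * S / V
= 177.27 * 94.26 / 3285.19
= 5.0863 g/L/day

5.0863 g/L/day


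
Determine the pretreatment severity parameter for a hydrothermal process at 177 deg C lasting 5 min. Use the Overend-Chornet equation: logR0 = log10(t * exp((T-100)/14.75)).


logR0 = log10(t * exp((T - 100) / 14.75))
= log10(5 * exp((177 - 100) / 14.75))
= 2.9661

2.9661


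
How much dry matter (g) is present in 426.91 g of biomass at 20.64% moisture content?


Wd = Ww * (1 - MC/100)
= 426.91 * (1 - 20.64/100)
= 338.7958 g

338.7958 g


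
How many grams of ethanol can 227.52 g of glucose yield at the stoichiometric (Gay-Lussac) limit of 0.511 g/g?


Theoretical ethanol yield: m_EtOH = 0.511 * m_glucose
m_EtOH = 0.511 * 227.52 = 116.2627 g

116.2627 g


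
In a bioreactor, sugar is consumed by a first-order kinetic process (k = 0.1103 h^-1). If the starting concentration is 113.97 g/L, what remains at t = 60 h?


S = S0 * exp(-k * t)
S = 113.97 * exp(-0.1103 * 60)
S = 0.1523 g/L

0.1523 g/L


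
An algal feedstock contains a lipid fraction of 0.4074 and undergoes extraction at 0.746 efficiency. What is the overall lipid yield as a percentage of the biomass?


Y = lipid_content * extraction_eff * 100
= 0.4074 * 0.746 * 100
= 30.3920%

30.3920%


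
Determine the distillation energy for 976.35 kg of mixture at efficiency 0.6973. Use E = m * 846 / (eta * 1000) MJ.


E = m * 846 / (eta * 1000)
= 976.35 * 846 / (0.6973 * 1000)
= 1184.5577 MJ

1184.5577 MJ


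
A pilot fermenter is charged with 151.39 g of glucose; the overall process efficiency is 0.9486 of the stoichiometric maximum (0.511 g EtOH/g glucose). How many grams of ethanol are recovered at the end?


Actual ethanol: m = 0.511 * 151.39 * 0.9486
m = 73.3840 g

73.3840 g


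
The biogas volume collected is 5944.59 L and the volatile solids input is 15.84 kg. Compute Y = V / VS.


Y = V / VS
= 5944.59 / 15.84
= 375.2898 L/kg VS

375.2898 L/kg VS


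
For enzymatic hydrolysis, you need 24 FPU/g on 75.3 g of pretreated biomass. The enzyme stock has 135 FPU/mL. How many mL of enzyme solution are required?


V = dosage * m_sub / activity
V = 24 * 75.3 / 135
V = 13.3867 mL

13.3867 mL


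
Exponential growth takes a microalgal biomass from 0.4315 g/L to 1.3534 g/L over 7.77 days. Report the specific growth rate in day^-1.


mu = ln(X2/X1) / dt
= ln(1.3534/0.4315) / 7.77
= 0.1471 per day

0.1471 per day


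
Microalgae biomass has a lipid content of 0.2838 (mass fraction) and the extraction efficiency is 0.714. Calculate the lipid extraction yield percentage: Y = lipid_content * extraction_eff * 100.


Y = lipid_content * extraction_eff * 100
= 0.2838 * 0.714 * 100
= 20.2633%

20.2633%


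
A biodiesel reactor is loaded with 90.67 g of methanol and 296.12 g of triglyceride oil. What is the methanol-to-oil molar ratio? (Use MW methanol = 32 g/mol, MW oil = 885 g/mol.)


Molar ratio = n_MeOH / n_oil = (MeOH/32) / (oil/885) = (MeOH * 885) / (32 * oil)
= (90.67 * 885) / (32 * 296.12)
= 8.4682

8.4682


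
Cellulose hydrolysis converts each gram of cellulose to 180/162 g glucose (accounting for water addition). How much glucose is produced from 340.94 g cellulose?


glucose = cellulose * 180/162
= 340.94 * 180/162
= 378.8222 g

378.8222 g


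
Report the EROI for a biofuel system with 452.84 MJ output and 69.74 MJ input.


EROI = E_out / E_in
= 452.84 / 69.74
= 6.4933

6.4933


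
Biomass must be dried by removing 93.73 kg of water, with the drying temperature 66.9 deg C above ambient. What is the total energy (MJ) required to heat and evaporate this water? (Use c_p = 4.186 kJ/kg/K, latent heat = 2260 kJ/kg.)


E = m_water * (4.186 * dT + 2260) / 1000
= 93.73 * (4.186 * 66.9 + 2260) / 1000
= 238.0783 MJ

238.0783 MJ


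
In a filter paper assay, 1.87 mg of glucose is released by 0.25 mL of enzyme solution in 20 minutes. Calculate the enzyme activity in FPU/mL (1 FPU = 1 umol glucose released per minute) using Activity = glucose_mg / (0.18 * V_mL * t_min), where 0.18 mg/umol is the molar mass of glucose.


Activity = glucose_mg / (0.18 mg/umol * V_mL * t_min)
= 1.87 / (0.18 * 0.25 * 20)
= 2.0778 FPU/mL

2.0778 FPU/mL


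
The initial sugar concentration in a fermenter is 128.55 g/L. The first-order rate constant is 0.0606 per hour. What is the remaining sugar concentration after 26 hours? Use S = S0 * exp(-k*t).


S = S0 * exp(-k * t)
S = 128.55 * exp(-0.0606 * 26)
S = 26.5949 g/L

26.5949 g/L


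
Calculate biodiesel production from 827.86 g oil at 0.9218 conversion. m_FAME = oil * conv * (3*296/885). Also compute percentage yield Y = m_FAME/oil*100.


m_FAME = oil * conv * (3 * 296 / 885) = oil * conv * (888/885)
= 827.86 * 0.9218 * 888 / 885
= 765.7082 g
Y = m_FAME / oil * 100 = conv * (888/885) * 100
= 0.9218 * 888 / 885 * 100
= 92.49%

765.7082 g FAME; Y = 92.49%


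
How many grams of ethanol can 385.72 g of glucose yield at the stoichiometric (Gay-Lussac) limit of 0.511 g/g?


Theoretical ethanol yield: m_EtOH = 0.511 * m_glucose
m_EtOH = 0.511 * 385.72 = 197.1029 g

197.1029 g


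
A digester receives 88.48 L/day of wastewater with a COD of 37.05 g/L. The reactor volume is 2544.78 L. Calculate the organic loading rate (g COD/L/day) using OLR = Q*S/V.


OLR = Q * S / V
= 88.48 * 37.05 / 2544.78
= 1.2882 g/L/day

1.2882 g/L/day


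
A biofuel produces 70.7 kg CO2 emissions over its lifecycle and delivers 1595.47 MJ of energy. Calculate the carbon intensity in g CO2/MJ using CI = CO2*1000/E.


CI = CO2 * 1000 / E
= 70.7 * 1000 / 1595.47
= 44.3130 g CO2/MJ

44.3130 g CO2/MJ


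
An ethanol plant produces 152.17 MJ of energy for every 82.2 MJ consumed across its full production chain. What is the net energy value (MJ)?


NEV = E_out - E_in
= 152.17 - 82.2
= 69.9700 MJ

69.9700 MJ


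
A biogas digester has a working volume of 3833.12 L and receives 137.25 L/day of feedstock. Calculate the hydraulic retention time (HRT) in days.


HRT = V / Q
= 3833.12 / 137.25
= 27.9280 days

27.9280 days


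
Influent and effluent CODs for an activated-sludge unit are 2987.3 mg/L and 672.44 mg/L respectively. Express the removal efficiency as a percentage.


eta = (COD_in - COD_out) / COD_in * 100
= (2987.3 - 672.44) / 2987.3 * 100
= 77.4900%

77.4900%


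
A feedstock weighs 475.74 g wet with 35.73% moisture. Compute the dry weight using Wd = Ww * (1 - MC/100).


Wd = Ww * (1 - MC/100)
= 475.74 * (1 - 35.73/100)
= 305.7581 g

305.7581 g


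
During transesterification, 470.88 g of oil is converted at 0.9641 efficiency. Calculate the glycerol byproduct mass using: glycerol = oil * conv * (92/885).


glycerol = oil * conv * (92/885)
= 470.88 * 0.9641 * 92 / 885
= 47.1929 g

47.1929 g
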